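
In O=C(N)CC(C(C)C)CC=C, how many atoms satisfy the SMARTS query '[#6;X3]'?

The query [#6;X3] means: any carbon (aromatic or not) with three total connections.
Check the 11 heavy atoms by environment: 6× C (X4) → no; 3× C (X3) → match; 1× O (X1) → no; 1× N (X3) → no.
That gives 3 matching atoms.

3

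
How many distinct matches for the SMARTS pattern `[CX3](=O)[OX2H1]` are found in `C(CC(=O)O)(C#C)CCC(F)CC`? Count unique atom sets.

1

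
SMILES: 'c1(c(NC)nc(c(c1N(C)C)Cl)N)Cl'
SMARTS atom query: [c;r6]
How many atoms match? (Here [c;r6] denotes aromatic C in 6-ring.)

5

Check the 14 heavy atoms by environment: 1× n (aromatic, in 6-ring) → no; 5× c (aromatic, in 6-ring) → match; 3× N (acyclic) → no; 3× C (acyclic) → no; 2× Cl (acyclic) → no.
That gives 5 matching atoms.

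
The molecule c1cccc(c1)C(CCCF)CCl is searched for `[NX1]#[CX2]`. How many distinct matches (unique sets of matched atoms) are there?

0

[NX1]#[CX2] is the SMARTS for a nitrile: a nitrogen triple-bonded to a two-connected carbon.
No fragment in the molecule satisfies every constraint, giving 0 matches.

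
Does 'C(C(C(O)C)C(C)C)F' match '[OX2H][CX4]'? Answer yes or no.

Yes

The pattern [OX2H][CX4] describes a hydroxyl oxygen bound to an sp3 (X4) carbon — an aliphatic alcohol.
The molecule carries a hydroxyl group (-OH), whose atoms satisfy every constraint of the query, so the pattern matches.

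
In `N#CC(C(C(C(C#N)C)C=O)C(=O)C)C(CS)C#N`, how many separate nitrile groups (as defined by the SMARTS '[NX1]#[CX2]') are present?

[NX1]#[CX2] is the SMARTS for a nitrile: a nitrogen triple-bonded to a two-connected carbon.
The molecule carries 3 separate instances of a nitrile (-C#N) meeting every constraint; each maps to a distinct set of atoms, giving 3 matches.

3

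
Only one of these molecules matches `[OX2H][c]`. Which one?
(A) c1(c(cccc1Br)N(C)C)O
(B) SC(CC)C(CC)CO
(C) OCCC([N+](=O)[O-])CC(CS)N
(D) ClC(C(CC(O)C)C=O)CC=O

A

[OX2H][c] describes a hydroxyl oxygen attached to an aromatic carbon (a phenol).
(A) contains a hydroxyl group (-OH), which satisfies every atom and bond constraint.
(B) has a hydroxyl group (-OH) but the -OH is on an aliphatic carbon, not an aromatic c.
(C) has a hydroxyl group (-OH) but the -OH is on an aliphatic carbon, not an aromatic c.
(D) has a hydroxyl group (-OH) but the -OH is on an aliphatic carbon, not an aromatic c.
So the answer is (A).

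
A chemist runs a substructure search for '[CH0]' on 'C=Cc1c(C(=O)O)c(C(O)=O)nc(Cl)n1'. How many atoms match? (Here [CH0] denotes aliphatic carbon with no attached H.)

2

The query [CH0] means: aliphatic carbon with no attached hydrogen.
Check the 15 heavy atoms by environment: 2× n (aromatic, H0) → no; 4× c (aromatic, H0) → no; 2× C (H0) → match; 2× O (H0) → no; 2× O (H1) → no; 1× Cl (H0) → no; 1× C (H1) → no; 1× C (H2) → no.
That gives 2 matching atoms.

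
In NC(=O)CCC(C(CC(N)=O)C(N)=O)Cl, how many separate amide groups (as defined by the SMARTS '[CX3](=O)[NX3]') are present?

3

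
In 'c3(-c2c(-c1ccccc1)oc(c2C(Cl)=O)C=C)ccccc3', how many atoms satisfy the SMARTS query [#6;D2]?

11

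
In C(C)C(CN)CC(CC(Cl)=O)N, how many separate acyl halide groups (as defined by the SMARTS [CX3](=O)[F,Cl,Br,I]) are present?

[CX3](=O)[F,Cl,Br,I] is the SMARTS for an acyl halide: a carbonyl carbon bonded to a halogen.
Exactly one fragment in the molecule meets all constraints, giving 1 match.

1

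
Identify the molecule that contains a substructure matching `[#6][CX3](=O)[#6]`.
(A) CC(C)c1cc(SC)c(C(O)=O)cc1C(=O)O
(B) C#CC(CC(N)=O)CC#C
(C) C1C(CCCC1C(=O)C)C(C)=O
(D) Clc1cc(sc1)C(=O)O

C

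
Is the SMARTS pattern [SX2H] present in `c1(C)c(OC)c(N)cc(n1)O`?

No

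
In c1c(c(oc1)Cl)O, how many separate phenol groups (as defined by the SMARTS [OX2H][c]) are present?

1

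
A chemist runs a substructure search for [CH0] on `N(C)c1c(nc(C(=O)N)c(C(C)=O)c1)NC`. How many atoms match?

Check the 16 heavy atoms by environment: 1× n (aromatic, H0) → no; 4× c (aromatic, H0) → no; 1× c (aromatic, H1) → no; 2× N (H1) → no; 3× C (H3) → no; 2× C (H0) → match; 2× O (H0) → no; 1× N (H2) → no.
That gives 2 matching atoms.

2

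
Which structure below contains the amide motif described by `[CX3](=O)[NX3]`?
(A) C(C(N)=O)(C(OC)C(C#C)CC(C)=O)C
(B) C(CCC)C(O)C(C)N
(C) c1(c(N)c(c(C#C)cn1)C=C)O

A

[CX3](=O)[NX3] describes a carbonyl carbon bonded to a trivalent nitrogen (an amide).
(A) contains a primary amide (-C(=O)NH2), which satisfies every atom and bond constraint.
(B) has a primary amino group (-NH2) but the -NH2 is not attached to a carbonyl carbon.
(C) has a primary amino group (-NH2) but the -NH2 is not attached to a carbonyl carbon.
So the answer is (A).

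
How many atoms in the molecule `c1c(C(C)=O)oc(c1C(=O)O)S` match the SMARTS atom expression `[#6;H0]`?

5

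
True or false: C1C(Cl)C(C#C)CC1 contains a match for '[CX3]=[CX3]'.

False

The pattern [CX3]=[CX3] describes a non-aromatic C=C double bond between two sp2 carbons — an alkene.
The closest candidate here is an ethynyl group (-C#CH), but the C-C bond is a triple bond, not a double bond. No other fragment satisfies the full query, so there is no match.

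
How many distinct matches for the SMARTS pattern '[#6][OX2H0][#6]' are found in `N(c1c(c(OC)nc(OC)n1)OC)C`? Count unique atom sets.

3

[#6][OX2H0][#6] is the SMARTS for an ether: an aliphatic oxygen bridging two carbons with no H on the oxygen.
The molecule carries 3 separate instances of a methoxy ether (-OCH3) meeting every constraint; each maps to a distinct set of atoms, giving 3 matches.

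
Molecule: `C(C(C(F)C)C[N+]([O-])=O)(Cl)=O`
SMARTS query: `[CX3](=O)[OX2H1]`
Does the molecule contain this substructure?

The pattern [CX3](=O)[OX2H1] describes an sp2 carbon double-bonded to O and single-bonded to an -OH oxygen — a carboxylic acid.
The closest candidate here is an acyl chloride (-C(=O)Cl), but the carbonyl is bonded to Cl, not to an -OH oxygen. No other fragment satisfies the full query, so there is no match.

No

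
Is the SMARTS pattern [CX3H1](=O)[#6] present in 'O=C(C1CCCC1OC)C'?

No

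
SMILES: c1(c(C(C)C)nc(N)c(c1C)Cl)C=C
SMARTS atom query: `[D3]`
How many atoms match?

6

The query [D3] means: atom with exactly three heavy-atom neighbours.
Check the 14 heavy atoms by environment: 1× n (aromatic, D2) → no; 5× c (aromatic, D3) → match; 1× C (D2) → no; 4× C (D1) → no; 1× Cl (D1) → no; 1× C (D3) → match; 1× N (D1) → no.
Summing the matching environments: 5 + 1 = 6 matching atoms.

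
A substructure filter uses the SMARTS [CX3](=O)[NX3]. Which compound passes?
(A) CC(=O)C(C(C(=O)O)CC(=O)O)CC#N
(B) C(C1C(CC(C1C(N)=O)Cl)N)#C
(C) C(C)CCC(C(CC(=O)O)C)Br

B

[CX3](=O)[NX3] describes a carbonyl carbon bonded to a trivalent nitrogen (an amide).
(A) has a carboxylic acid group (-C(=O)OH) but the carbonyl is bonded to O, not to an NX3 nitrogen.
(B) contains a primary amide (-C(=O)NH2), which satisfies every atom and bond constraint.
(C) has a carboxylic acid group (-C(=O)OH) but the carbonyl is bonded to O, not to an NX3 nitrogen.
So the answer is (B).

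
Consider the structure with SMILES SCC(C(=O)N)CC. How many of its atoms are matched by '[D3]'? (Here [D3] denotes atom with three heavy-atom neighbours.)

2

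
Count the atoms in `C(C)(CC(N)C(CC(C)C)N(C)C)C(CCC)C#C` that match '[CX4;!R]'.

15

The query [CX4;!R] means: aliphatic carbon with four total connections, not in a ring.
Check the 19 heavy atoms by environment: 15× C (X4, acyclic) → match; 2× N (X3, acyclic) → no; 2× C (X2, acyclic) → no.
That gives 15 matching atoms.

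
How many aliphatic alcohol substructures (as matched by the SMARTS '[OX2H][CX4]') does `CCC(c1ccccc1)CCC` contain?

0

[OX2H][CX4] is the SMARTS for an aliphatic alcohol: a hydroxyl oxygen bound to an sp3 (X4) carbon.
No fragment in the molecule satisfies every constraint, giving 0 matches.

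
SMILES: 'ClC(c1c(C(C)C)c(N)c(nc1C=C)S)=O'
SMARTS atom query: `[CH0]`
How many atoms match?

1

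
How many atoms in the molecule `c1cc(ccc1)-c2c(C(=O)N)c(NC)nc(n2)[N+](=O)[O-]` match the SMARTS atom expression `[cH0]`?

5

The query [cH0] means: aromatic carbon with no attached hydrogen (substituted or ring-fusion).
Check the 20 heavy atoms by environment: 2× n (aromatic, H0) → no; 5× c (aromatic, H0) → match; 5× c (aromatic, H1) → no; 1× C (H0) → no; 2× O (H0) → no; 1× N (H2) → no; 1× N (H1) → no; 1× C (H3) → no; 1× N (charge +1, H0) → no; 1× O (charge -1, H0) → no.
That gives 5 matching atoms.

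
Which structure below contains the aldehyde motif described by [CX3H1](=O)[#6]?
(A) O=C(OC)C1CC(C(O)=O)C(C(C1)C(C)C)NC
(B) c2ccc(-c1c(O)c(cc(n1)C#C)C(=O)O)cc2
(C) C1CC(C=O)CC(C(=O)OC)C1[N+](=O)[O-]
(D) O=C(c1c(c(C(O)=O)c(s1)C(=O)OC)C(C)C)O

C

[CX3H1](=O)[#6] describes an sp2 carbon with one H, double-bonded to O and single-bonded to carbon (an aldehyde).
(A) has a methyl-ester group (-C(=O)OCH3) but the carbonyl carbon has H0, not H1.
(B) has a carboxylic acid group (-C(=O)OH) but the carbonyl carbon has H0 and is bonded to O, not H1.
(C) contains an aldehyde (-CHO), which satisfies every atom and bond constraint.
(D) has a carboxylic acid group (-C(=O)OH) but the carbonyl carbon has H0 and is bonded to O, not H1.
So the answer is (C).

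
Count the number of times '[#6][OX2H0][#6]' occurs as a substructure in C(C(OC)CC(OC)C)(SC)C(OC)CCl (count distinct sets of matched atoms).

3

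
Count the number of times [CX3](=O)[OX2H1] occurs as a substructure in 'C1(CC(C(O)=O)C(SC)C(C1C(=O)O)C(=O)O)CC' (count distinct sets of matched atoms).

3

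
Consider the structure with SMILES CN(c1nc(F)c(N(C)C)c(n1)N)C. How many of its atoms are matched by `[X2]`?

2

The query [X2] means: any atom with exactly two total connections (bonds + H).
Check the 14 heavy atoms by environment: 2× n (aromatic, X2) → match; 4× c (aromatic, X3) → no; 3× N (X3) → no; 4× C (X4) → no; 1× F (X1) → no.
That gives 2 matching atoms.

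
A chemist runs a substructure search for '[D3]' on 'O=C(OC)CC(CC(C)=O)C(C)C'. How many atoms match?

4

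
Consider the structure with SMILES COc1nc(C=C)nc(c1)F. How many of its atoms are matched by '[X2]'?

3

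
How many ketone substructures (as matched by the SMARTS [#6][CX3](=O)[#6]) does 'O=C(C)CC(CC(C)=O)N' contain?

2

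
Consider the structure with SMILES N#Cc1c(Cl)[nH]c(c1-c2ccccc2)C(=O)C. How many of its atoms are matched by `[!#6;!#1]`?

4

The query [!#6;!#1] means: not carbon and not hydrogen — any heteroatom.
Check the 17 heavy atoms by environment: 1× n (aromatic) → match; 10× c (aromatic) → no; 3× C → no; 1× O → match; 1× N → match; 1× Cl → match.
Summing the matching environments: 1 + 1 + 1 + 1 = 4 matching atoms.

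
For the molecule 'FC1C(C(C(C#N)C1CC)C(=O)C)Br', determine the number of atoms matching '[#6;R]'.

Check the 14 heavy atoms by environment: 5× C (in 5-ring) → match; 5× C (acyclic) → no; 1× N (acyclic) → no; 1× O (acyclic) → no; 1× F (acyclic) → no; 1× Br (acyclic) → no.
That gives 5 matching atoms.

5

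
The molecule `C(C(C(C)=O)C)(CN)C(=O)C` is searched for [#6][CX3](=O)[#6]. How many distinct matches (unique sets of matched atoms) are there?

2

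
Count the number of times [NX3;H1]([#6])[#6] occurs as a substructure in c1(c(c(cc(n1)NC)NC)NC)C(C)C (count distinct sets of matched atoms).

[NX3;H1]([#6])[#6] is the SMARTS for a secondary amine: a trivalent nitrogen with one H, bonded to two carbons.
The molecule carries 3 separate instances of an N-methylamino group (-NHCH3) meeting every constraint; each maps to a distinct set of atoms, giving 3 matches.

3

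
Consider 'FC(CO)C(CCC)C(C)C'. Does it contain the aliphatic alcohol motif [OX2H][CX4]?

Yes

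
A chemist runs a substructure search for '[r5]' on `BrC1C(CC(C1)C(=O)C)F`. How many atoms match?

5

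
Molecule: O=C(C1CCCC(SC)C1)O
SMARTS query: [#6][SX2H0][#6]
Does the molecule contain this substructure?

Yes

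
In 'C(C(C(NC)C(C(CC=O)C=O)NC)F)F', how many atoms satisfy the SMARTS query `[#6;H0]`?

0

Check the 16 heavy atoms by environment: 2× C (H2) → no; 6× C (H1) → no; 2× O (H0) → no; 2× F (H0) → no; 2× N (H1) → no; 2× C (H3) → no.
No environment satisfies the query, so 0 matching atoms.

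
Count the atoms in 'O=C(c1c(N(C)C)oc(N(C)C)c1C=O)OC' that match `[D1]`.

7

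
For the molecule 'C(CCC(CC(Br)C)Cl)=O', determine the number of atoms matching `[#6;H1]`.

The query [#6;H1] means: any carbon bearing exactly one hydrogen.
Check the 10 heavy atoms by environment: 1× C (H3) → no; 3× C (H1) → match; 3× C (H2) → no; 1× Cl (H0) → no; 1× O (H0) → no; 1× Br (H0) → no.
That gives 3 matching atoms.

3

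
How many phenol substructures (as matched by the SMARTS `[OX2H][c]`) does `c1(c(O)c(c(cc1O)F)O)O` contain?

[OX2H][c] is the SMARTS for a phenol: a hydroxyl oxygen attached to an aromatic carbon.
The molecule carries 4 separate instances of a hydroxyl group (-OH) meeting every constraint; each maps to a distinct set of atoms, giving 4 matches.

4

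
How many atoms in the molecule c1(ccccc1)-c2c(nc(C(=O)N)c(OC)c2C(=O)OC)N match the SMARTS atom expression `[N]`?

The query [N] means: uppercase N matches aliphatic (non-aromatic) nitrogen only.
Check the 22 heavy atoms by environment: 1× n (aromatic) → no; 11× c (aromatic) → no; 4× C → no; 4× O → no; 2× N → match.
That gives 2 matching atoms.

2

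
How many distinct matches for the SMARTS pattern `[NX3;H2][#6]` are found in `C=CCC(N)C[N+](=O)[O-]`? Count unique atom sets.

1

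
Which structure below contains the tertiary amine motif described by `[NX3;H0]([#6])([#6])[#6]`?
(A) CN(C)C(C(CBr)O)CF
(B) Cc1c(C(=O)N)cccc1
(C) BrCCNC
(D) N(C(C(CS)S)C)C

[NX3;H0]([#6])([#6])[#6] describes a trivalent nitrogen with no H, bonded to three carbons (a tertiary amine).
(A) contains a dimethylamino group (-N(CH3)2), which satisfies every atom and bond constraint.
(B) has a primary amide (-C(=O)NH2) but the amide nitrogen has H2 and only one carbon neighbour.
(C) has an N-methylamino group (-NHCH3) but the nitrogen still has one H (H1), not H0.
(D) has an N-methylamino group (-NHCH3) but the nitrogen still has one H (H1), not H0.
So the answer is (A).

A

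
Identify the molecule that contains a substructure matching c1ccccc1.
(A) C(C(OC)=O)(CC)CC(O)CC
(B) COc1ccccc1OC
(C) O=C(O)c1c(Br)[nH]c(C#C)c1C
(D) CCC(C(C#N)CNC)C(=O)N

B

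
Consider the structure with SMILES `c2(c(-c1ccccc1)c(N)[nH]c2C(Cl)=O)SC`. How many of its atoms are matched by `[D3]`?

6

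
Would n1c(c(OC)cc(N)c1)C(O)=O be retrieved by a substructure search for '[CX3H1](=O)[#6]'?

No

The pattern [CX3H1](=O)[#6] describes an sp2 carbon with one H, double-bonded to O and single-bonded to carbon — an aldehyde.
The closest candidate here is a carboxylic acid group (-C(=O)OH), but the carbonyl carbon has H0 and is bonded to O, not H1. No other fragment satisfies the full query, so there is no match.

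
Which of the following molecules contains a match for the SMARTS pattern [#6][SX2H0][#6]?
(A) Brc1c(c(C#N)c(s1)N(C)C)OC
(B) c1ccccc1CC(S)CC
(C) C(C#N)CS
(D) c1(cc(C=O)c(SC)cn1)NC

[#6][SX2H0][#6] describes an aliphatic sulfur bridging two carbons with no H on the sulfur (a thioether).
(A) has a methoxy ether (-OCH3) but the bridging atom is O, not S.
(B) has a thiol (-SH) but the sulfur has H1, not H0 bridging two carbons.
(C) has a thiol (-SH) but the sulfur has H1, not H0 bridging two carbons.
(D) contains a methylthio ether (-SCH3), which satisfies every atom and bond constraint.
So the answer is (D).

D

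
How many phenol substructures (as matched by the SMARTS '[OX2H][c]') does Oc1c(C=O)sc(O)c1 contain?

2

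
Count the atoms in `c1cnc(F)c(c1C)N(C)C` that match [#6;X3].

The query [#6;X3] means: any carbon (aromatic or not) with three total connections.
Check the 11 heavy atoms by environment: 1× n (aromatic, X2) → no; 5× c (aromatic, X3) → match; 1× N (X3) → no; 3× C (X4) → no; 1× F (X1) → no.
That gives 5 matching atoms.

5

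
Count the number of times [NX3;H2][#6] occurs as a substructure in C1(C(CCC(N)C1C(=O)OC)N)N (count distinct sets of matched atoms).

3

[NX3;H2][#6] is the SMARTS for a primary amine: a trivalent nitrogen with two H attached to carbon.
The molecule carries 3 separate instances of a primary amino group (-NH2) meeting every constraint; each maps to a distinct set of atoms, giving 3 matches.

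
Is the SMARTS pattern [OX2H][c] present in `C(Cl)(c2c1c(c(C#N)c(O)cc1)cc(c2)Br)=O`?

Yes

The pattern [OX2H][c] describes a hydroxyl oxygen attached to an aromatic carbon — a phenol.
The molecule carries a hydroxyl group (-OH), whose atoms satisfy every constraint of the query, so the pattern matches.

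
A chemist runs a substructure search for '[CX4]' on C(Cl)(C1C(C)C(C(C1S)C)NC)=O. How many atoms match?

8

The query [CX4] means: C with X4: aliphatic carbon with exactly 4 total connections (bonds + H).
Check the 13 heavy atoms by environment: 8× C (X4) → match; 1× C (X3) → no; 1× O (X1) → no; 1× Cl (X1) → no; 1× N (X3) → no; 1× S (X2) → no.
That gives 8 matching atoms.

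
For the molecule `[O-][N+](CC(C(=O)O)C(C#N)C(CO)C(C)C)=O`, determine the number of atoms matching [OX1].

3

The query [OX1] means: aliphatic oxygen with one total connection — typically a carbonyl =O or an oxide.
Check the 17 heavy atoms by environment: 8× C (X4) → no; 1× C (X3) → no; 2× O (X1) → match; 2× O (X2) → no; 1× C (X2) → no; 1× N (X1) → no; 1× N (charge +1, X3) → no; 1× O (charge -1, X1) → match.
Summing the matching environments: 2 + 1 = 3 matching atoms.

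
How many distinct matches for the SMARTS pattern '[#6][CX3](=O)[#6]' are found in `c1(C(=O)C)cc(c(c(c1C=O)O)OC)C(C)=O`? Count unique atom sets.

2

[#6][CX3](=O)[#6] is the SMARTS for a ketone: a carbonyl carbon (no H) flanked by two carbons.
The molecule carries 2 separate instances of an acetyl/ketone group (-C(=O)CH3) meeting every constraint; each maps to a distinct set of atoms, giving 2 matches.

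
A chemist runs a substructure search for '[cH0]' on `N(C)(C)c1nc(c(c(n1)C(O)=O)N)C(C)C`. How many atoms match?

Check the 16 heavy atoms by environment: 2× n (aromatic, H0) → no; 4× c (aromatic, H0) → match; 1× N (H2) → no; 1× C (H1) → no; 4× C (H3) → no; 1× N (H0) → no; 1× C (H0) → no; 1× O (H0) → no; 1× O (H1) → no.
That gives 4 matching atoms.

4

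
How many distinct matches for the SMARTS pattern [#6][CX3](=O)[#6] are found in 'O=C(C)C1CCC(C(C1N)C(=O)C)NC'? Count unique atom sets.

2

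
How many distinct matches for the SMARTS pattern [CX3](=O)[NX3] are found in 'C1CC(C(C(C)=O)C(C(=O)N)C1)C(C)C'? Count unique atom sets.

1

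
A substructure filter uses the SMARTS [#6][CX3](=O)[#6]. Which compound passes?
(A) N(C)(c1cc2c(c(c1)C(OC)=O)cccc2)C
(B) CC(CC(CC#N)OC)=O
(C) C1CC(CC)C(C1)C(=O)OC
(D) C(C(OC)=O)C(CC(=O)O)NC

[#6][CX3](=O)[#6] describes a carbonyl carbon (no H) flanked by two carbons (a ketone).
(A) has a methyl-ester group (-C(=O)OCH3) but one neighbour of the carbonyl carbon is O, not C.
(B) contains an acetyl/ketone group (-C(=O)CH3), which satisfies every atom and bond constraint.
(C) has a methyl-ester group (-C(=O)OCH3) but one neighbour of the carbonyl carbon is O, not C.
(D) has a carboxylic acid group (-C(=O)OH) but one neighbour of the carbonyl carbon is O, not C.
So the answer is (B).

B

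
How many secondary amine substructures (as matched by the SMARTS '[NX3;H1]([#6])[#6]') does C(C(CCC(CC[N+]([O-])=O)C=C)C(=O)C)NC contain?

1

[NX3;H1]([#6])[#6] is the SMARTS for a secondary amine: a trivalent nitrogen with one H, bonded to two carbons.
Exactly one fragment in the molecule meets all constraints, giving 1 match.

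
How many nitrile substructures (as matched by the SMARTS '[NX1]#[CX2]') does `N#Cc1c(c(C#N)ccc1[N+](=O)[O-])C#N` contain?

3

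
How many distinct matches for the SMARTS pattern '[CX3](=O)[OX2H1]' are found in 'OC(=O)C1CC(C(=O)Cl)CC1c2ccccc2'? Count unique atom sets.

1

[CX3](=O)[OX2H1] is the SMARTS for a carboxylic acid: an sp2 carbon double-bonded to O and single-bonded to an -OH oxygen.
Exactly one fragment in the molecule meets all constraints, giving 1 match.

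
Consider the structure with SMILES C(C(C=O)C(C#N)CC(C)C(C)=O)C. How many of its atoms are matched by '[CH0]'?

2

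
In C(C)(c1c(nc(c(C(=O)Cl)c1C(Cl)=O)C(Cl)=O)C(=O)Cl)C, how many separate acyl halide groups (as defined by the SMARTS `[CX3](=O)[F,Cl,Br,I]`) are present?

[CX3](=O)[F,Cl,Br,I] is the SMARTS for an acyl halide: a carbonyl carbon bonded to a halogen.
The molecule carries 4 separate instances of an acyl chloride (-C(=O)Cl) meeting every constraint; each maps to a distinct set of atoms, giving 4 matches.

4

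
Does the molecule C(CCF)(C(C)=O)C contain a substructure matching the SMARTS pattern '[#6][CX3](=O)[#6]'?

The pattern [#6][CX3](=O)[#6] describes a carbonyl carbon (no H) flanked by two carbons — a ketone.
The molecule carries an acetyl/ketone group (-C(=O)CH3), whose atoms satisfy every constraint of the query, so the pattern matches.

Yes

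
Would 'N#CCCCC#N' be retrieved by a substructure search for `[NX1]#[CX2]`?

Yes

The pattern [NX1]#[CX2] describes a nitrogen triple-bonded to a two-connected carbon — a nitrile.
The molecule carries a nitrile (-C#N), whose atoms satisfy every constraint of the query, so the pattern matches.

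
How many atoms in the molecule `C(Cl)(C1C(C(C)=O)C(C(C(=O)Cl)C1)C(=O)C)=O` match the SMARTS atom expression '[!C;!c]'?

The query [!C;!c] means: neither aliphatic nor aromatic carbon — same as [!#6].
Check the 17 heavy atoms by environment: 11× C → no; 4× O → match; 2× Cl → match.
Summing the matching environments: 4 + 2 = 6 matching atoms.

6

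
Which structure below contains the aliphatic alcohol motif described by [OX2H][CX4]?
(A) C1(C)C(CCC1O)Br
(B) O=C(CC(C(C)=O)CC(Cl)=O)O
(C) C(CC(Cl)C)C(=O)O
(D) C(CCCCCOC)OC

A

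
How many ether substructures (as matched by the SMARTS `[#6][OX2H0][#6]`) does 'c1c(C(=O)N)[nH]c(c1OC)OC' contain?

[#6][OX2H0][#6] is the SMARTS for an ether: an aliphatic oxygen bridging two carbons with no H on the oxygen.
The molecule carries 2 separate instances of a methoxy ether (-OCH3) meeting every constraint; each maps to a distinct set of atoms, giving 2 matches.

2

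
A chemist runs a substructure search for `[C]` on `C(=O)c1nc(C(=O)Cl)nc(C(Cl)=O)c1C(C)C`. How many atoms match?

6

The query [C] means: uppercase C matches aliphatic (non-aromatic) carbon only.
Check the 17 heavy atoms by environment: 2× n (aromatic) → no; 4× c (aromatic) → no; 6× C → match; 3× O → no; 2× Cl → no.
That gives 6 matching atoms.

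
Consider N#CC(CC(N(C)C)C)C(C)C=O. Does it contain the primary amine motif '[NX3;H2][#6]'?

No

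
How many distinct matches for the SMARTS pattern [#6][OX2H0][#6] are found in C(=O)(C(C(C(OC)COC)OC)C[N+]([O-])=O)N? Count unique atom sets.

3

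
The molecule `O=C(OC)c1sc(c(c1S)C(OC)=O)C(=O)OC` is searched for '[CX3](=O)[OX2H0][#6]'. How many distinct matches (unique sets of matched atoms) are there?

[CX3](=O)[OX2H0][#6] is the SMARTS for an ester: a carbonyl carbon bonded to an oxygen that is itself bonded to carbon (no H on that O).
The molecule carries 3 separate instances of a methyl-ester group (-C(=O)OCH3) meeting every constraint; each maps to a distinct set of atoms, giving 3 matches.

3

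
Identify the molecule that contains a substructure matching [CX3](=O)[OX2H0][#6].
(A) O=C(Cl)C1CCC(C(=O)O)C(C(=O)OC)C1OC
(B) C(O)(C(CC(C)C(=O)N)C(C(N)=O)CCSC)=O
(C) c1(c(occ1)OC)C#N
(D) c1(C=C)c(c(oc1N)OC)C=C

[CX3](=O)[OX2H0][#6] describes a carbonyl carbon bonded to an oxygen that is itself bonded to carbon (no H on that O) (an ester).
(A) contains a methyl-ester group (-C(=O)OCH3), which satisfies every atom and bond constraint.
(B) has a carboxylic acid group (-C(=O)OH) but the singly-bonded O carries H (OX2H1, not H0).
(C) has a methoxy ether (-OCH3) but the ether oxygen is not adjacent to a C=O carbon.
(D) has a methoxy ether (-OCH3) but the ether oxygen is not adjacent to a C=O carbon.
So the answer is (A).

A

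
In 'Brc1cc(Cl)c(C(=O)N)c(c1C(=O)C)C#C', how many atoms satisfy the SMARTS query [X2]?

Check the 16 heavy atoms by environment: 6× c (aromatic, X3) → no; 2× C (X3) → no; 2× O (X1) → no; 1× N (X3) → no; 2× C (X2) → match; 1× C (X4) → no; 1× Br (X1) → no; 1× Cl (X1) → no.
That gives 2 matching atoms.

2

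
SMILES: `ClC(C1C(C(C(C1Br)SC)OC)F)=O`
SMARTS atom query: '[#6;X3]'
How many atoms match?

1

The query [#6;X3] means: any carbon (aromatic or not) with three total connections.
Check the 14 heavy atoms by environment: 7× C (X4) → no; 1× F (X1) → no; 1× C (X3) → match; 1× O (X1) → no; 1× Cl (X1) → no; 1× Br (X1) → no; 1× O (X2) → no; 1× S (X2) → no.
That gives 1 matching atom.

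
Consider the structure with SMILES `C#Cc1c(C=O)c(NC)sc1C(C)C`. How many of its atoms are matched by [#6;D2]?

2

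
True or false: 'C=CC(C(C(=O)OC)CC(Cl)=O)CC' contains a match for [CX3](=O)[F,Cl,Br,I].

True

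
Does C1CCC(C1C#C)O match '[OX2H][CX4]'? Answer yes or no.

Yes

The pattern [OX2H][CX4] describes a hydroxyl oxygen bound to an sp3 (X4) carbon — an aliphatic alcohol.
The molecule carries a hydroxyl group (-OH), whose atoms satisfy every constraint of the query, so the pattern matches.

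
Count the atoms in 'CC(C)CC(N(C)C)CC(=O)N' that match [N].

The query [N] means: uppercase N matches aliphatic (non-aromatic) nitrogen only.
Check the 12 heavy atoms by environment: 9× C → no; 2× N → match; 1× O → no.
That gives 2 matching atoms.

2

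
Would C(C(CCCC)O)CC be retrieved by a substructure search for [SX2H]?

No

The pattern [SX2H] describes an aliphatic sulfur with two connections, one being H — a thiol.
The closest candidate here is a hydroxyl group (-OH), but it is an -OH, not an -SH. No other fragment satisfies the full query, so there is no match.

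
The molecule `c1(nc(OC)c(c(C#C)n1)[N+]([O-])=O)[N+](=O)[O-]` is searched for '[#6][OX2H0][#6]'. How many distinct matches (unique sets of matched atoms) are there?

1

[#6][OX2H0][#6] is the SMARTS for an ether: an aliphatic oxygen bridging two carbons with no H on the oxygen.
Exactly one fragment in the molecule meets all constraints, giving 1 match.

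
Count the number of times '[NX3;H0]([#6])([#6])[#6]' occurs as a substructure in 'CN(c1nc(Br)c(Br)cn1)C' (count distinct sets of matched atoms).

1

[NX3;H0]([#6])([#6])[#6] is the SMARTS for a tertiary amine: a trivalent nitrogen with no H, bonded to three carbons.
Exactly one fragment in the molecule meets all constraints, giving 1 match.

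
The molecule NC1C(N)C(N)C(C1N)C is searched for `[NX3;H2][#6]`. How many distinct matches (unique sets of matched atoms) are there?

4

[NX3;H2][#6] is the SMARTS for a primary amine: a trivalent nitrogen with two H attached to carbon.
The molecule carries 4 separate instances of a primary amino group (-NH2) meeting every constraint; each maps to a distinct set of atoms, giving 4 matches.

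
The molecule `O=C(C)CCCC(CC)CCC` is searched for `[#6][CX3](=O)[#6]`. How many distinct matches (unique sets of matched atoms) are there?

1

[#6][CX3](=O)[#6] is the SMARTS for a ketone: a carbonyl carbon (no H) flanked by two carbons.
Exactly one fragment in the molecule meets all constraints, giving 1 match.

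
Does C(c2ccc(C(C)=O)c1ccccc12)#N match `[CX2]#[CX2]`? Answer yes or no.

The pattern [CX2]#[CX2] describes a carbon-carbon triple bond — an alkyne.
The closest candidate here is a nitrile (-C#N), but the triple bond is C#N, not C#C. No other fragment satisfies the full query, so there is no match.

No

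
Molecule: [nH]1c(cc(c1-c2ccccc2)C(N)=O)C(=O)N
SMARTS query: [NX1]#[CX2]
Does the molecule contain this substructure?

The pattern [NX1]#[CX2] describes a nitrogen triple-bonded to a two-connected carbon — a nitrile.
The closest candidate here is a primary amide (-C(=O)NH2), but the nitrogen is NX3, not NX1. No other fragment satisfies the full query, so there is no match.

No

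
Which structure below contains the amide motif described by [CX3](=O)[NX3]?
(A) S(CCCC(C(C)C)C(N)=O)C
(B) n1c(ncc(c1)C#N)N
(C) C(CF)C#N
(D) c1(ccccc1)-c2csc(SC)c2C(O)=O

A

[CX3](=O)[NX3] describes a carbonyl carbon bonded to a trivalent nitrogen (an amide).
(A) contains a primary amide (-C(=O)NH2), which satisfies every atom and bond constraint.
(B) has a nitrile (-C#N) but the nitrile N is NX1 (triple-bonded), not NX3.
(C) has a nitrile (-C#N) but the nitrile N is NX1 (triple-bonded), not NX3.
(D) has a carboxylic acid group (-C(=O)OH) but the carbonyl is bonded to O, not to an NX3 nitrogen.
So the answer is (A).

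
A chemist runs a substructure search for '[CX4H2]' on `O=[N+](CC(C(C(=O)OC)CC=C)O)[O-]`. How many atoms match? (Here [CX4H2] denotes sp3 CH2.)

2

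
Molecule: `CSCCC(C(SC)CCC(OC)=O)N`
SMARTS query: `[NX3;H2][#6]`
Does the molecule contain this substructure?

Yes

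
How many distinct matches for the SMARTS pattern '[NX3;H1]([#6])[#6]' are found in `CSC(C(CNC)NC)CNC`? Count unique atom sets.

3

[NX3;H1]([#6])[#6] is the SMARTS for a secondary amine: a trivalent nitrogen with one H, bonded to two carbons.
The molecule carries 3 separate instances of an N-methylamino group (-NHCH3) meeting every constraint; each maps to a distinct set of atoms, giving 3 matches.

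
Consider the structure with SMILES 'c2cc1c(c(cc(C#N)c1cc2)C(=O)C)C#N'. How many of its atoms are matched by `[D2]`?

7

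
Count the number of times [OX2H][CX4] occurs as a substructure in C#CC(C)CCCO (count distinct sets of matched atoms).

[OX2H][CX4] is the SMARTS for an aliphatic alcohol: a hydroxyl oxygen bound to an sp3 (X4) carbon.
Exactly one fragment in the molecule meets all constraints, giving 1 match.

1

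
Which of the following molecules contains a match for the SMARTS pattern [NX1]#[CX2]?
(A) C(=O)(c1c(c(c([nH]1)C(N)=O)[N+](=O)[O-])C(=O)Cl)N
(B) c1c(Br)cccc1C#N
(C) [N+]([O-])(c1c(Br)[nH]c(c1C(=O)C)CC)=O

B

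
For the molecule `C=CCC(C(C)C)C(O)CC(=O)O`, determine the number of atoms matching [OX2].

The query [OX2] means: aliphatic oxygen with two total connections — ether, hydroxyl, or ester single-bond O.
Check the 13 heavy atoms by environment: 7× C (X4) → no; 3× C (X3) → no; 1× O (X1) → no; 2× O (X2) → match.
That gives 2 matching atoms.

2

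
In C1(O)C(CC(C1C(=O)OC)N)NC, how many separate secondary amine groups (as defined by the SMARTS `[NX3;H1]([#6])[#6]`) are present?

[NX3;H1]([#6])[#6] is the SMARTS for a secondary amine: a trivalent nitrogen with one H, bonded to two carbons.
Exactly one fragment in the molecule meets all constraints, giving 1 match.

1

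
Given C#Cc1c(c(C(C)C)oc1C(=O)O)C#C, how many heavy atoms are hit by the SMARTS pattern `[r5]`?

5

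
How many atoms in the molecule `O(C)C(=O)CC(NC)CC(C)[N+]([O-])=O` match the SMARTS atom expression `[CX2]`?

0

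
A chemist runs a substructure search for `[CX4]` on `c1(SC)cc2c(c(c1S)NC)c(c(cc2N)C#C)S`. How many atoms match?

2

Check the 19 heavy atoms by environment: 10× c (aromatic, X3) → no; 3× S (X2) → no; 2× N (X3) → no; 2× C (X4) → match; 2× C (X2) → no.
That gives 2 matching atoms.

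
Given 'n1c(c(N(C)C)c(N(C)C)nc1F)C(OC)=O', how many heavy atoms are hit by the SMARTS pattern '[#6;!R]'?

Check the 17 heavy atoms by environment: 2× n (aromatic, in 6-ring) → no; 4× c (aromatic, in 6-ring) → no; 2× N (acyclic) → no; 6× C (acyclic) → match; 2× O (acyclic) → no; 1× F (acyclic) → no.
That gives 6 matching atoms.

6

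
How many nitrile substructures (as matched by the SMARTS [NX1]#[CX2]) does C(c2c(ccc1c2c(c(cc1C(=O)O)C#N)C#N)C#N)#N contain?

4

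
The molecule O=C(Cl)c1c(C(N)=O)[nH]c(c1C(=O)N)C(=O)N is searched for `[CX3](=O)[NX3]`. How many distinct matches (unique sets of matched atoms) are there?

[CX3](=O)[NX3] is the SMARTS for an amide: a carbonyl carbon bonded to a trivalent nitrogen.
The molecule carries 3 separate instances of a primary amide (-C(=O)NH2) meeting every constraint; each maps to a distinct set of atoms, giving 3 matches.

3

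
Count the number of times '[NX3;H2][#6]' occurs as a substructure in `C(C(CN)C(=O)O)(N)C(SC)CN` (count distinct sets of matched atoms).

[NX3;H2][#6] is the SMARTS for a primary amine: a trivalent nitrogen with two H attached to carbon.
The molecule carries 3 separate instances of a primary amino group (-NH2) meeting every constraint; each maps to a distinct set of atoms, giving 3 matches.

3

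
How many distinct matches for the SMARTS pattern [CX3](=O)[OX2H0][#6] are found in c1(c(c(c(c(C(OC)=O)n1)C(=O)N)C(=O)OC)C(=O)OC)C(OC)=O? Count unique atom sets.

4

[CX3](=O)[OX2H0][#6] is the SMARTS for an ester: a carbonyl carbon bonded to an oxygen that is itself bonded to carbon (no H on that O).
The molecule carries 4 separate instances of a methyl-ester group (-C(=O)OCH3) meeting every constraint; each maps to a distinct set of atoms, giving 4 matches.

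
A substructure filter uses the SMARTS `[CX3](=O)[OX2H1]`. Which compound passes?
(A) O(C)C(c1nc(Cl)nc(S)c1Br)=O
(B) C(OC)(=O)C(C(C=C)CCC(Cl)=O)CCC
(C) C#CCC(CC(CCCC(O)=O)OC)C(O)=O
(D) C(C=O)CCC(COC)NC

[CX3](=O)[OX2H1] describes an sp2 carbon double-bonded to O and single-bonded to an -OH oxygen (a carboxylic acid).
(A) has a methyl-ester group (-C(=O)OCH3) but the singly-bonded O has no H (OX2H0, not OX2H1).
(B) has an acyl chloride (-C(=O)Cl) but the carbonyl is bonded to Cl, not to an -OH oxygen.
(C) contains a carboxylic acid group (-C(=O)OH), which satisfies every atom and bond constraint.
(D) has an aldehyde (-CHO) but there is no singly-bonded oxygen on the carbonyl carbon.
So the answer is (C).

C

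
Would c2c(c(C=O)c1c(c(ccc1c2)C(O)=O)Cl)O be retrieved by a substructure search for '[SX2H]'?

No

The pattern [SX2H] describes an aliphatic sulfur with two connections, one being H — a thiol.
The closest candidate here is a hydroxyl group (-OH), but it is an -OH, not an -SH. No other fragment satisfies the full query, so there is no match.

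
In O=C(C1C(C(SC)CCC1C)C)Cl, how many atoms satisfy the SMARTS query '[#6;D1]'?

The query [#6;D1] means: carbon bonded to exactly one heavy atom.
Check the 13 heavy atoms by environment: 5× C (D3) → no; 2× C (D2) → no; 1× S (D2) → no; 3× C (D1) → match; 1× O (D1) → no; 1× Cl (D1) → no.
That gives 3 matching atoms.

3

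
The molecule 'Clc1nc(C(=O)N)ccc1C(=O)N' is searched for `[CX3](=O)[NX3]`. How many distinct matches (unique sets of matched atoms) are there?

[CX3](=O)[NX3] is the SMARTS for an amide: a carbonyl carbon bonded to a trivalent nitrogen.
The molecule carries 2 separate instances of a primary amide (-C(=O)NH2) meeting every constraint; each maps to a distinct set of atoms, giving 2 matches.

2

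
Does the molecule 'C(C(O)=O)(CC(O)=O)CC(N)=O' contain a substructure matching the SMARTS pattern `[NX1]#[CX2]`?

The pattern [NX1]#[CX2] describes a nitrogen triple-bonded to a two-connected carbon — a nitrile.
The closest candidate here is a primary amide (-C(=O)NH2), but the nitrogen is NX3, not NX1. No other fragment satisfies the full query, so there is no match.

No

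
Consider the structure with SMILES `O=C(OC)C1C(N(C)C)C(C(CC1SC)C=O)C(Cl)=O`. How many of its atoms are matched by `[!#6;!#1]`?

The query [!#6;!#1] means: not carbon and not hydrogen — any heteroatom.
Check the 20 heavy atoms by environment: 13× C → no; 1× S → match; 4× O → match; 1× N → match; 1× Cl → match.
Summing the matching environments: 1 + 4 + 1 + 1 = 7 matching atoms.

7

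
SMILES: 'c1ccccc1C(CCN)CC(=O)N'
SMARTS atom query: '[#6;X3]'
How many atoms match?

The query [#6;X3] means: any carbon (aromatic or not) with three total connections.
Check the 14 heavy atoms by environment: 4× C (X4) → no; 6× c (aromatic, X3) → match; 1× C (X3) → match; 1× O (X1) → no; 2× N (X3) → no.
Summing the matching environments: 6 + 1 = 7 matching atoms.

7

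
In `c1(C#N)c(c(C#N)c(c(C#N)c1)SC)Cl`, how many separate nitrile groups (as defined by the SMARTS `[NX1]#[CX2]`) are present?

3

[NX1]#[CX2] is the SMARTS for a nitrile: a nitrogen triple-bonded to a two-connected carbon.
The molecule carries 3 separate instances of a nitrile (-C#N) meeting every constraint; each maps to a distinct set of atoms, giving 3 matches.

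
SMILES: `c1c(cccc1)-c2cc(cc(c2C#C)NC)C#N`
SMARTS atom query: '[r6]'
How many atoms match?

The query [r6] means: r6 matches atoms in a six-membered ring.
Check the 18 heavy atoms by environment: 12× c (aromatic, in 6-ring) → match; 4× C (acyclic) → no; 2× N (acyclic) → no.
That gives 12 matching atoms.

12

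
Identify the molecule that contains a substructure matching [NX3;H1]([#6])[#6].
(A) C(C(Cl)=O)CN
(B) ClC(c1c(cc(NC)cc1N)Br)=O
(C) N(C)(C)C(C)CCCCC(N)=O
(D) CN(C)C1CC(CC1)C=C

B

[NX3;H1]([#6])[#6] describes a trivalent nitrogen with one H, bonded to two carbons (a secondary amine).
(A) has a primary amino group (-NH2) but the nitrogen has H2 and only one carbon neighbour.
(B) contains an N-methylamino group (-NHCH3), which satisfies every atom and bond constraint.
(C) has a primary amide (-C(=O)NH2) but the -C(=O)NH2 nitrogen has H2, not H1.
(D) has a dimethylamino group (-N(CH3)2) but the nitrogen has H0, not H1.
So the answer is (B).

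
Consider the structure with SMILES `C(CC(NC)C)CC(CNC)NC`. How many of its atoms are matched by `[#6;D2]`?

4

The query [#6;D2] means: any carbon bonded to exactly two heavy atoms.
Check the 13 heavy atoms by environment: 4× C (D2) → match; 2× C (D3) → no; 4× C (D1) → no; 3× N (D2) → no.
That gives 4 matching atoms.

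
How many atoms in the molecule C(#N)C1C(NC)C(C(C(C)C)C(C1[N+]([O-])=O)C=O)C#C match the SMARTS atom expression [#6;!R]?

Check the 20 heavy atoms by environment: 6× C (in 6-ring) → no; 8× C (acyclic) → match; 2× N (acyclic) → no; 2× O (acyclic) → no; 1× N (charge +1, acyclic) → no; 1× O (charge -1, acyclic) → no.
That gives 8 matching atoms.

8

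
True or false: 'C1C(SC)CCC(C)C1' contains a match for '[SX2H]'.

The pattern [SX2H] describes an aliphatic sulfur with two connections, one being H — a thiol.
The closest candidate here is a methylthio ether (-SCH3), but the sulfur has H0 (bonded to two carbons), not H1. No other fragment satisfies the full query, so there is no match.

False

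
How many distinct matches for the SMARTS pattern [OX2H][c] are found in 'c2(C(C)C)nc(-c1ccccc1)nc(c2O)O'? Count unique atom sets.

2

[OX2H][c] is the SMARTS for a phenol: a hydroxyl oxygen attached to an aromatic carbon.
The molecule carries 2 separate instances of a hydroxyl group (-OH) meeting every constraint; each maps to a distinct set of atoms, giving 2 matches.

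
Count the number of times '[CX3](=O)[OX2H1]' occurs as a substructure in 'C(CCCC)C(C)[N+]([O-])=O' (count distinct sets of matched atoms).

[CX3](=O)[OX2H1] is the SMARTS for a carboxylic acid: an sp2 carbon double-bonded to O and single-bonded to an -OH oxygen.
No fragment in the molecule satisfies every constraint, giving 0 matches.

0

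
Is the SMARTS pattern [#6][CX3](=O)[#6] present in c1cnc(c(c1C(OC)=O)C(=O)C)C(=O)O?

Yes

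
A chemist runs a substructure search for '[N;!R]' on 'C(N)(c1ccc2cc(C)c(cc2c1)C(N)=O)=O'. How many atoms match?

The query [N;!R] means: aliphatic nitrogen not in a ring.
Check the 17 heavy atoms by environment: 10× c (aromatic, in 6-ring) → no; 3× C (acyclic) → no; 2× O (acyclic) → no; 2× N (acyclic) → match.
That gives 2 matching atoms.

2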